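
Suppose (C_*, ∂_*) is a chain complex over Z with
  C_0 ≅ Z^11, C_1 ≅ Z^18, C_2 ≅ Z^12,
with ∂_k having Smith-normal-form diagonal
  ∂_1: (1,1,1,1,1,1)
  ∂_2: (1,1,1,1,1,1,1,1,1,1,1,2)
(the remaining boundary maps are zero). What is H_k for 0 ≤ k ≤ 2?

H_0 = Z^5,  H_1 = Z/2Z,  H_2 = 0.

H_0: b_0 = 11 − 0 − 6 = 5; torsion from ∂_1 factors > 1: none. So H_0 = Z^5.
H_1: b_1 = 18 − 6 − 12 = 0; torsion from ∂_2 factors > 1: [2]. So H_1 = Z/2Z.
H_2: b_2 = 12 − 12 − 0 = 0; torsion from ∂_3 factors > 1: none. So H_2 = 0.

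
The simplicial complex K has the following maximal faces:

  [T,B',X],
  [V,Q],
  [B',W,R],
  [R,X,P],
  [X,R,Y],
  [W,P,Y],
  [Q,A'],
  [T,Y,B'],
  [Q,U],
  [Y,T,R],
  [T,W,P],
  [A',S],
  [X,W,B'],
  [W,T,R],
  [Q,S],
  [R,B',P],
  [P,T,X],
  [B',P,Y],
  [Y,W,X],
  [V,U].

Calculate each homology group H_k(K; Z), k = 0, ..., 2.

Order the vertices as P < Q < R < S < T < U < V < W < X < Y < A' < B'. Listing each simplex with vertices in this order, K has dimension 2 with simplices:

  0-simplices (12): [P], [Q], [R], [S], [T], [U], [V], [W], [X], [Y], [A'], [B']
  1-simplices (27): (27 of them)
  2-simplices (14): [P,R,X], [P,R,B'], [P,T,W], [P,T,X], [P,W,Y], [P,Y,B'], [R,T,W], [R,T,Y], [R,W,B'], [R,X,Y], [T,X,B'], [T,Y,B'], [W,X,Y], [W,X,B']

Hence C_0 ≅ Z^12, C_1 ≅ Z^27, C_2 ≅ Z^14.

The boundary map ∂_1: C_1 → C_0 is given by ∂[p,q] = [q] − [p].
The 12×27 boundary matrix has rank 10 and Smith normal form diag(1,1,1,1,1,1,1,1,1,1).

∂_2: C_2 → C_1 sends each 2-simplex [p,q,r] to [q,r] − [p,r] + [p,q]. For instance
  ∂[P,T,X] = [T,X] − [P,X] + [P,T],
  ∂[T,X,B'] = [X,B'] − [T,B'] + [T,X].
As a 27×14 matrix over Z this has rank 13, with invariant factors (1,1,1,1,1,1,1,1,1,1,1,1,1).

Computing H_k = (kernel of ∂_k) / (image of ∂_{k+1}):

  H_0: rank C_0 − rank ∂_1 = 12 − 10 = 2, and the invariant factors of ∂_1 are all 1, so H_0 ≅ Z^2.
  H_1: rank ker ∂_1 − rank ∂_2 = (27 − 10) − 13 = 4, and the invariant factors of ∂_2 are all 1, so H_1 ≅ Z^4.
  H_2: rank ker ∂_2 − rank ∂_3 = (14 − 13) − 0 = 1, and there is no ∂_3, so H_2 ≅ Z.

As a check, the Euler characteristic is 12 − 27 + 14 = -1, which agrees with 2 − 4 + 1 = -1.

H_0 = Z^2,  H_1 = Z^4,  H_2 = Z.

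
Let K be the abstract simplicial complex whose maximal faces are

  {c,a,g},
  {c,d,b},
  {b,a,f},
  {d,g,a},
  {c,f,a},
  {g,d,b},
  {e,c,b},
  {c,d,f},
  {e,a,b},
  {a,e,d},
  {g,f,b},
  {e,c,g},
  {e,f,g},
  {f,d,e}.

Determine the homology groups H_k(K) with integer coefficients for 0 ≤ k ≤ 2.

Fix the vertex order a < b < c < d < e < f < g and write every simplex with vertices in increasing order. Then dim K = 2 and the simplices of K are:

  0-simplices (7): a, b, c, d, e, f, g
  1-simplices (21): ab, ac, ad, ae, af, ag, bc, bd, be, bf, bg, cd, ce, cf, cg, de, df, dg, ef, eg, fg
  2-simplices (14): abe, abf, acf, acg, ade, adg, bcd, bce, bdg, bfg, cdf, ceg, def, efg

Hence C_0 ≅ Z^7, C_1 ≅ Z^21, C_2 ≅ Z^14.

Boundary ∂_1: C_1 → C_0 is given by ∂[p,q] = [q] − [p].
The resulting 7×21 matrix has rank 6, and its Smith normal form has invariant factors (1,1,1,1,1,1).

The boundary map ∂_2: C_2 → C_1 maps a triangle to the signed sum of its edges. For instance
  ∂cdf = df − cf + cd,
  ∂acg = cg − ag + ac.
The 21×14 boundary matrix has rank 13 and Smith normal form diag(1,1,1,1,1,1,1,1,1,1,1,1,1).

Now H_k = ker ∂_k / im ∂_{k+1}, so:

  H_0: rank C_0 − rank ∂_1 = 7 − 6 = 1, and the invariant factors of ∂_1 are all 1, so H_0 = Z.
  H_1: rank ker ∂_1 − rank ∂_2 = (21 − 6) − 13 = 2, and the invariant factors of ∂_2 are all 1, so H_1 = Z^2.
  H_2: rank ker ∂_2 − rank ∂_3 = (14 − 13) − 0 = 1, and there is no ∂_3, so H_2 = Z.

H_0 ≅ Z,  H_1 ≅ Z^2,  H_2 ≅ Z.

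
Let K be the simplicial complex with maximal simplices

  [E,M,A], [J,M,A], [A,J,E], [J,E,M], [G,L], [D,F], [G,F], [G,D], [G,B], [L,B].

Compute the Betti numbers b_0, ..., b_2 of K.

Take the total order A < B < D < E < F < G < J < L < M on the vertex set. Then K (dimension 2) consists of the simplices:

  0-simplices (9): A, B, D, E, F, G, J, L, M
  1-simplices (12): AE, AJ, AM, BG, BL, DF, DG, EJ, EM, FG, GL, JM
  2-simplices (4): AEJ, AEM, AJM, EJM

Hence C_0 ≅ Z^9, C_1 ≅ Z^12, C_2 ≅ Z^4.

Boundary ∂_1: C_1 → C_0 sends each edge [p,q] (with p < q) to q − p. For instance
  ∂FG = G − F.
This gives a 9×12 integer matrix of rank 7; reducing to Smith normal form yields diagonal entries (1,1,1,1,1,1,1).

∂_2: C_2 → C_1 maps a triangle to the signed sum of its edges. For instance
  ∂EJM = JM − EM + EJ,
  ∂AEJ = EJ − AJ + AE.
The resulting 12×4 matrix has rank 3, and its Smith normal form has invariant factors (1,1,1).

Now H_k = ker ∂_k / im ∂_{k+1}, so:

  H_0: rank C_0 − rank ∂_1 = 9 − 7 = 2, and the invariant factors of ∂_1 are all 1, so H_0 ≅ Z^2.
  H_1: rank ker ∂_1 − rank ∂_2 = (12 − 7) − 3 = 2, and the invariant factors of ∂_2 are all 1, so H_1 ≅ Z^2.
  H_2: rank ker ∂_2 − rank ∂_3 = (4 − 3) − 0 = 1, and there is no ∂_3, so H_2 ≅ Z.

Hence the Betti numbers are b_0 = 2, b_1 = 2, b_2 = 1.

b_0 = 2, b_1 = 2, b_2 = 1.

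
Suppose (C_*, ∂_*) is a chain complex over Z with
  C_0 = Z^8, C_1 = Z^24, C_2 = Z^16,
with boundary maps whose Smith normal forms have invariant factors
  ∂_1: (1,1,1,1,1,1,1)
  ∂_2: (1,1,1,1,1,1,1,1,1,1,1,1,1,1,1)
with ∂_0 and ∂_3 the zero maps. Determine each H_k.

H_0: b_0 = 8 − 0 − 7 = 1; torsion from ∂_1 factors > 1: none. So H_0 ≅ Z.
H_1: b_1 = 24 − 7 − 15 = 2; torsion from ∂_2 factors > 1: none. So H_1 ≅ Z^2.
H_2: b_2 = 16 − 15 − 0 = 1; torsion from ∂_3 factors > 1: none. So H_2 ≅ Z.

H_0 ≅ Z,  H_1 ≅ Z^2,  H_2 ≅ Z.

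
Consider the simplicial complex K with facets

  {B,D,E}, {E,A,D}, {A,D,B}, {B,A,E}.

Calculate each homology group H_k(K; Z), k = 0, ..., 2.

H_0 = Z,  H_1 = 0,  H_2 = Z.

Take the total order A < B < D < E on the vertex set. Then K (dimension 2) consists of the simplices:

  0-simplices (4): A, B, D, E
  1-simplices (6): AB, AD, AE, BD, BE, DE
  2-simplices (4): ABD, ABE, ADE, BDE

Hence C_0 ≅ Z^4, C_1 ≅ Z^6, C_2 ≅ Z^4.

Boundary ∂_1: C_1 → C_0 maps an edge to its endpoints' difference, ∂[p,q] = q − p.
As a 4×6 matrix over Z this has rank 3, with invariant factors (1,1,1).

Boundary ∂_2: C_2 → C_1 maps a triangle to the signed sum of its edges. For instance
  ∂ADE = DE − AE + AD,
  ∂BDE = DE − BE + BD.
This gives a 6×4 integer matrix of rank 3; reducing to Smith normal form yields diagonal entries (1,1,1).

Reading off H_k = ker ∂_k / im ∂_{k+1}:

  H_0: rank C_0 − rank ∂_1 = 4 − 3 = 1, and the invariant factors of ∂_1 are all 1, so H_0 = Z.
  H_1: rank ker ∂_1 − rank ∂_2 = (6 − 3) − 3 = 0, and the invariant factors of ∂_2 are all 1, so H_1 = 0.
  H_2: rank ker ∂_2 − rank ∂_3 = (4 − 3) − 0 = 1, and there is no ∂_3, so H_2 = Z.

As a check, the Euler characteristic is 4 − 6 + 4 = 2, which agrees with 1 − 0 + 1 = 2.
(K is a triangulation of the 2-sphere S^2.)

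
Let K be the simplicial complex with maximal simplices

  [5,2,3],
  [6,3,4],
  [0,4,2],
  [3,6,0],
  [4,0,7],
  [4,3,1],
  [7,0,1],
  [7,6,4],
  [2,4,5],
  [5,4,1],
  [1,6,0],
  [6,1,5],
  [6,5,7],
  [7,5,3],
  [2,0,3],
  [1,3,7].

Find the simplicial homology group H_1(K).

K has 8 vertices, 24 edges, 16 triangles.
rank ∂_1 = 7, rank ∂_2 = 15 ⇒ b_1 = 24 − 7 − 15 = 2; all invariant factors of ∂_2 are 1 so no torsion. So H_1 ≅ Z^2.

H_1 ≅ Z^2.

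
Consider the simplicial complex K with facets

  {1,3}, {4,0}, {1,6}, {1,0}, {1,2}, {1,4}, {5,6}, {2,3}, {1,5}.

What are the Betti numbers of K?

b_0 = 1, b_1 = 3.

Fix the vertex order 0 < 1 < 2 < 3 < 4 < 5 < 6 and write every simplex with vertices in increasing order. Then dim K = 1 and the simplices of K are:

  0-simplices (7): [0], [1], [2], [3], [4], [5], [6]
  1-simplices (9): [0,1], [0,4], [1,2], [1,3], [1,4], [1,5], [1,6], [2,3], [5,6]

so the chain groups are C_0 ≅ Z^7, C_1 ≅ Z^9.

The boundary map ∂_1: C_1 → C_0 maps an edge to its endpoints' difference, ∂[p,q] = q − p. For instance
  ∂[1,2] = [2] − [1].
As a 7×9 matrix over Z this has rank 6, with invariant factors (1,1,1,1,1,1).

Now H_k = ker ∂_k / im ∂_{k+1}, so:

  H_0: rank C_0 − rank ∂_1 = 7 − 6 = 1, and the invariant factors of ∂_1 are all 1, so H_0 = Z.
  H_1: rank ker ∂_1 − rank ∂_2 = (9 − 6) − 0 = 3, and there is no ∂_2, so H_1 = Z^3.

As a check, the Euler characteristic is 7 − 9 = -2, which agrees with 1 − 3 = -2.
(K is a triangulation of a wedge of 3 circles.)

Hence the Betti numbers are b_0 = 1, b_1 = 3.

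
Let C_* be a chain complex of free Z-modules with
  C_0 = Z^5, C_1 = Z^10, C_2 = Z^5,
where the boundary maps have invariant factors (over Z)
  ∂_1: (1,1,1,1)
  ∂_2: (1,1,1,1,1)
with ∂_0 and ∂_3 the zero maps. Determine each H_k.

H_0 = Z,  H_1 = Z,  H_2 = 0.

H_0: b_0 = 5 − 0 − 4 = 1; torsion from ∂_1 factors > 1: none. So H_0 = Z.
H_1: b_1 = 10 − 4 − 5 = 1; torsion from ∂_2 factors > 1: none. So H_1 = Z.
H_2: b_2 = 5 − 5 − 0 = 0; torsion from ∂_3 factors > 1: none. So H_2 = 0.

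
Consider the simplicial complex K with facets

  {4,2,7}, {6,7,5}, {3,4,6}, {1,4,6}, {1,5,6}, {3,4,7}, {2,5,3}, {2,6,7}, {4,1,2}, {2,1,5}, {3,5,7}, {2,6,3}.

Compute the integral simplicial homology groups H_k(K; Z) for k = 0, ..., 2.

H_0 = Z,  H_1 = Z/2Z,  H_2 = 0.

K has 7 vertices, 18 edges, 12 triangles.
rank ∂_0 = 0, rank ∂_1 = 6 ⇒ b_0 = 7 − 0 − 6 = 1; all invariant factors of ∂_1 are 1 so no torsion. So H_0 = Z.
rank ∂_1 = 6, rank ∂_2 = 12 ⇒ b_1 = 18 − 6 − 12 = 0; ∂_2 has invariant factor(s) [2] giving torsion. So H_1 = Z/2Z.
rank ∂_2 = 12, rank ∂_3 = 0 ⇒ b_2 = 12 − 12 − 0 = 0. So H_2 = 0.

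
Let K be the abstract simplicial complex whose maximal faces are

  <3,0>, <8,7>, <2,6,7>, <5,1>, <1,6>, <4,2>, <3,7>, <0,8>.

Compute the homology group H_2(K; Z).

Fix the vertex order 0 < 1 < 2 < 3 < 4 < 5 < 6 < 7 < 8 and write every simplex with vertices in increasing order. Then dim K = 2 and the simplices of K are:

  0-simplices (9): [0], [1], [2], [3], [4], [5], [6], [7], [8]
  1-simplices (10): [0,3], [0,8], [1,5], [1,6], [2,4], [2,6], [2,7], [3,7], [6,7], [7,8]
  2-simplices (1): [2,6,7]

giving chain groups C_0 ≅ Z^9, C_1 ≅ Z^10, C_2 ≅ Z^1.

∂_1: C_1 → C_0 is given by ∂[p,q] = [q] − [p]. For instance
  ∂[6,7] = [7] − [6].
The resulting 9×10 matrix has rank 8, and its Smith normal form has invariant factors (1,1,1,1,1,1,1,1).

∂_2: C_2 → C_1 sends each 2-simplex [p,q,r] to [q,r] − [p,r] + [p,q]. For instance
  ∂[2,6,7] = [6,7] − [2,7] + [2,6].
This gives a 10×1 integer matrix of rank 1; reducing to Smith normal form yields diagonal entries (1).

Now H_k = ker ∂_k / im ∂_{k+1}, so:

  H_2: rank ker ∂_2 − rank ∂_3 = (1 − 1) − 0 = 0, and there is no ∂_3, so H_2 ≅ 0.

H_2 ≅ 0.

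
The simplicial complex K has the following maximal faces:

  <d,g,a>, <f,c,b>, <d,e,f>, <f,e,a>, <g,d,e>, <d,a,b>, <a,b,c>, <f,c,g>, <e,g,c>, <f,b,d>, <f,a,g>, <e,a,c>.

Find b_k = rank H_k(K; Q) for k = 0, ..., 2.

We work with the vertex ordering a < b < c < d < e < f < g. The simplices of K, each written with vertices in increasing order, are:

  0-simplices (7): a, b, c, d, e, f, g
  1-simplices (18): ab, ac, ad, ae, af, ag, bc, bd, bf, ce, cf, cg, de, df, dg, ef, eg, fg
  2-simplices (12): abc, abd, ace, adg, aef, afg, bcf, bdf, ceg, cfg, def, deg

giving chain groups C_0 ≅ Z^7, C_1 ≅ Z^18, C_2 ≅ Z^12.

∂_1: C_1 → C_0 is given by ∂[p,q] = [q] − [p]. For instance
  ∂af = f − a.
This gives a 7×18 integer matrix of rank 6; reducing to Smith normal form yields diagonal entries (1,1,1,1,1,1).

∂_2: C_2 → C_1 sends each 2-simplex [p,q,r] to [q,r] − [p,r] + [p,q]. For instance
  ∂deg = eg − dg + de,
  ∂adg = dg − ag + ad.
The 18×12 boundary matrix has rank 12 and Smith normal form diag(1,1,1,1,1,1,1,1,1,1,1,2).

Reading off H_k = ker ∂_k / im ∂_{k+1}:

  H_0: rank C_0 − rank ∂_1 = 7 − 6 = 1, and the invariant factors of ∂_1 are all 1, so H_0 = Z.
  H_1: rank ker ∂_1 − rank ∂_2 = (18 − 6) − 12 = 0, and ∂_2 has invariant factor 2 > 1, so H_1 = Z/2.
  H_2: rank ker ∂_2 − rank ∂_3 = (12 − 12) − 0 = 0, and there is no ∂_3, so H_2 = 0.

As a check, the Euler characteristic is 7 − 18 + 12 = 1, which agrees with 1 − 0 + 0 = 1.
(K is a triangulation of the real projective plane RP^2.)

Hence the Betti numbers are b_0 = 1, b_1 = 0, b_2 = 0.

b_0 = 1, b_1 = 0, b_2 = 0.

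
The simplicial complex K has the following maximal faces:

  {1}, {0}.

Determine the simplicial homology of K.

Order the vertices as 0 < 1. Listing each simplex with vertices in this order, K has dimension 0 with simplices:

  0-simplices (2): [0], [1]

giving chain groups C_0 ≅ Z^2.

Now H_k = ker ∂_k / im ∂_{k+1}, so:

  H_0: rank C_0 − rank ∂_1 = 2 − 0 = 2, and there is no ∂_1, so H_0 = Z^2.

H_0 = Z^2.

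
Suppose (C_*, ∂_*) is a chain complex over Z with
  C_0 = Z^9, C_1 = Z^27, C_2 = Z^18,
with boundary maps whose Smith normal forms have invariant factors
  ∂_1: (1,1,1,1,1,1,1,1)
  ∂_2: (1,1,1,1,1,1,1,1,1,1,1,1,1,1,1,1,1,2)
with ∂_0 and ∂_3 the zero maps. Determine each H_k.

H_0 ≅ Z,  H_1 ≅ Z ⊕ Z/2Z,  H_2 = 0.

H_0: b_0 = 9 − 0 − 8 = 1; torsion from ∂_1 factors > 1: none. So H_0 ≅ Z.
H_1: b_1 = 27 − 8 − 18 = 1; torsion from ∂_2 factors > 1: [2]. So H_1 ≅ Z ⊕ Z/2Z.
H_2: b_2 = 18 − 18 − 0 = 0; torsion from ∂_3 factors > 1: none. So H_2 ≅ 0.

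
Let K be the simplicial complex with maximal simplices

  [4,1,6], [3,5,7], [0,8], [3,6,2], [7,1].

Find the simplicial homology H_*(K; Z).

H_0 ≅ Z^2,  H_1 ≅ Z,  H_2 = 0.

Order the vertices as 0 < 1 < 2 < 3 < 4 < 5 < 6 < 7 < 8. Listing each simplex with vertices in this order, K has dimension 2 with simplices:

  0-simplices (9): [0], [1], [2], [3], [4], [5], [6], [7], [8]
  1-simplices (11): [0,8], [1,4], [1,6], [1,7], [2,3], [2,6], [3,5], [3,6], [3,7], [4,6], [5,7]
  2-simplices (3): [1,4,6], [2,3,6], [3,5,7]

Hence C_0 ≅ Z^9, C_1 ≅ Z^11, C_2 ≅ Z^3.

Boundary ∂_1: C_1 → C_0 sends each edge [p,q] (with p < q) to q − p.
As a 9×11 matrix over Z this has rank 7, with invariant factors (1,1,1,1,1,1,1).

Boundary ∂_2: C_2 → C_1 acts by ∂[p,q,r] = [q,r] − [p,r] + [p,q]. For instance
  ∂[1,4,6] = [4,6] − [1,6] + [1,4],
  ∂[3,5,7] = [5,7] − [3,7] + [3,5].
As a 11×3 matrix over Z this has rank 3, with invariant factors (1,1,1).

Reading off H_k = ker ∂_k / im ∂_{k+1}:

  H_0: rank C_0 − rank ∂_1 = 9 − 7 = 2, and the invariant factors of ∂_1 are all 1, so H_0 ≅ Z^2.
  H_1: rank ker ∂_1 − rank ∂_2 = (11 − 7) − 3 = 1, and the invariant factors of ∂_2 are all 1, so H_1 ≅ Z.
  H_2: rank ker ∂_2 − rank ∂_3 = (3 − 3) − 0 = 0, and there is no ∂_3, so H_2 ≅ 0.

As a check, the Euler characteristic is 9 − 11 + 3 = 1, which agrees with 2 − 1 + 0 = 1.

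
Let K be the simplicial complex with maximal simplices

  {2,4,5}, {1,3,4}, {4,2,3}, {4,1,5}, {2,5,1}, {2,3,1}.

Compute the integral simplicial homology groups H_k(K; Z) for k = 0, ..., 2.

H_0 ≅ Z,  H_1 = 0,  H_2 ≅ Z.

We work with the vertex ordering 1 < 2 < 3 < 4 < 5. The simplices of K, each written with vertices in increasing order, are:

  0-simplices (5): [1], [2], [3], [4], [5]
  1-simplices (9): [1,2], [1,3], [1,4], [1,5], [2,3], [2,4], [2,5], [3,4], [4,5]
  2-simplices (6): [1,2,3], [1,2,5], [1,3,4], [1,4,5], [2,3,4], [2,4,5]

so the chain groups are C_0 ≅ Z^5, C_1 ≅ Z^9, C_2 ≅ Z^6.

Boundary ∂_1: C_1 → C_0 sends each edge [p,q] (with p < q) to q − p. For instance
  ∂[2,3] = [3] − [2].
As a 5×9 matrix over Z this has rank 4, with invariant factors (1,1,1,1).

Boundary ∂_2: C_2 → C_1 acts by ∂[p,q,r] = [q,r] − [p,r] + [p,q]. For instance
  ∂[1,4,5] = [4,5] − [1,5] + [1,4],
  ∂[2,3,4] = [3,4] − [2,4] + [2,3].
The resulting 9×6 matrix has rank 5, and its Smith normal form has invariant factors (1,1,1,1,1).

Computing H_k = (kernel of ∂_k) / (image of ∂_{k+1}):

  H_0: rank C_0 − rank ∂_1 = 5 − 4 = 1, and the invariant factors of ∂_1 are all 1, so H_0 = Z.
  H_1: rank ker ∂_1 − rank ∂_2 = (9 − 4) − 5 = 0, and the invariant factors of ∂_2 are all 1, so H_1 = 0.
  H_2: rank ker ∂_2 − rank ∂_3 = (6 − 5) − 0 = 1, and there is no ∂_3, so H_2 = Z.

As a check, the Euler characteristic is 5 − 9 + 6 = 2, which agrees with 1 − 0 + 1 = 2.
(K is a triangulation of the 2-sphere S^2.)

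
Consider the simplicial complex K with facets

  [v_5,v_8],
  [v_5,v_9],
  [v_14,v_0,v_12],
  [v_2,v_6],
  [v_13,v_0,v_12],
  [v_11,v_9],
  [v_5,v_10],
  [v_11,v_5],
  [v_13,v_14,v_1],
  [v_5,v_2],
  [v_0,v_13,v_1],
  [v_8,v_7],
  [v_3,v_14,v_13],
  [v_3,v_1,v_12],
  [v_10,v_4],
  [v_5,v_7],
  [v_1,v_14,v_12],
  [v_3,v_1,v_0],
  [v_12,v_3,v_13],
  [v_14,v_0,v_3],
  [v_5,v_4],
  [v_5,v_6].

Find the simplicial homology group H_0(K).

H_0 ≅ Z^2.

Take the total order v_0 < v_1 < v_2 < v_3 < v_4 < v_5 < v_6 < v_7 < v_8 < v_9 < v_10 < v_11 < v_12 < v_13 < v_14 on the vertex set. Then K (dimension 2) consists of the simplices:

  0-simplices (15): [v_0], [v_1], [v_2], [v_3], [v_4], [v_5], [v_6], [v_7], [v_8], [v_9], [v_10], [v_11], [v_12], [v_13], [v_14]
  1-simplices (27): (27 of them)
  2-simplices (10): (10 of them)

Hence C_0 ≅ Z^15, C_1 ≅ Z^27, C_2 ≅ Z^10.

Boundary ∂_1: C_1 → C_0 sends each edge [p,q] (with p < q) to q − p. For instance
  ∂[v_12,v_14] = [v_14] − [v_12].
This gives a 15×27 integer matrix of rank 13; reducing to Smith normal form yields diagonal entries (1,1,1,1,1,1,1,1,1,1,1,1,1).

Boundary ∂_2: C_2 → C_1 acts by ∂[p,q,r] = [q,r] − [p,r] + [p,q]. For instance
  ∂[v_0,v_3,v_14] = [v_3,v_14] − [v_0,v_14] + [v_0,v_3],
  ∂[v_0,v_1,v_13] = [v_1,v_13] − [v_0,v_13] + [v_0,v_1].
As a 27×10 matrix over Z this has rank 10, with invariant factors (1,1,1,1,1,1,1,1,1,2).

Computing H_k = (kernel of ∂_k) / (image of ∂_{k+1}):

  H_0: rank C_0 − rank ∂_1 = 15 − 13 = 2, and the invariant factors of ∂_1 are all 1, so H_0 = Z^2.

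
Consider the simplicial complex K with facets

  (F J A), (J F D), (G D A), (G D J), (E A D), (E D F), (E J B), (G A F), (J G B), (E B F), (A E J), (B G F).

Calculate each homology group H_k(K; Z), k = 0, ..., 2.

H_0 ≅ Z,  H_1 ≅ Z/2Z,  H_2 = 0.

K has 7 vertices, 18 edges, 12 triangles.
rank ∂_0 = 0, rank ∂_1 = 6 ⇒ b_0 = 7 − 0 − 6 = 1; all invariant factors of ∂_1 are 1 so no torsion. So H_0 = Z.
rank ∂_1 = 6, rank ∂_2 = 12 ⇒ b_1 = 18 − 6 − 12 = 0; ∂_2 has invariant factor(s) [2] giving torsion. So H_1 = Z/2Z.
rank ∂_2 = 12, rank ∂_3 = 0 ⇒ b_2 = 12 − 12 − 0 = 0. So H_2 = 0.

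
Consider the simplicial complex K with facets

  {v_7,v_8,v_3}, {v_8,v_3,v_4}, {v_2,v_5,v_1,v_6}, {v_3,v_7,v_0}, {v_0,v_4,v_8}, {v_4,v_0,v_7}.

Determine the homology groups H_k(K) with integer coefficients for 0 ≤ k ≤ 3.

We work with the vertex ordering v_0 < v_1 < v_2 < v_3 < v_4 < v_5 < v_6 < v_7 < v_8. The simplices of K, each written with vertices in increasing order, are:

  0-simplices (9): [v_0], [v_1], [v_2], [v_3], [v_4], [v_5], [v_6], [v_7], [v_8]
  1-simplices (16): (16 of them)
  2-simplices (9): [v_0,v_3,v_7], [v_0,v_4,v_7], [v_0,v_4,v_8], [v_1,v_2,v_5], [v_1,v_2,v_6], [v_1,v_5,v_6], [v_2,v_5,v_6], [v_3,v_4,v_8], [v_3,v_7,v_8]
  3-simplices (1): [v_1,v_2,v_5,v_6]

giving chain groups C_0 ≅ Z^9, C_1 ≅ Z^16, C_2 ≅ Z^9, C_3 ≅ Z^1.

Boundary ∂_1: C_1 → C_0 maps an edge to its endpoints' difference, ∂[p,q] = q − p. For instance
  ∂[v_3,v_4] = [v_4] − [v_3].
As a 9×16 matrix over Z this has rank 7, with invariant factors (1,1,1,1,1,1,1).

∂_2: C_2 → C_1 acts by ∂[p,q,r] = [q,r] − [p,r] + [p,q]. For instance
  ∂[v_0,v_3,v_7] = [v_3,v_7] − [v_0,v_7] + [v_0,v_3],
  ∂[v_1,v_2,v_6] = [v_2,v_6] − [v_1,v_6] + [v_1,v_2].
This gives a 16×9 integer matrix of rank 8; reducing to Smith normal form yields diagonal entries (1,1,1,1,1,1,1,1).

The boundary map ∂_3: C_3 → C_2 sends each 3-simplex σ to the alternating sum Σ_i (−1)^i (σ with its i-th vertex removed). For instance
  ∂[v_1,v_2,v_5,v_6] = [v_2,v_5,v_6] − [v_1,v_5,v_6] + [v_1,v_2,v_6] − [v_1,v_2,v_5].
As a 9×1 matrix over Z this has rank 1, with invariant factors (1).

Computing H_k = (kernel of ∂_k) / (image of ∂_{k+1}):

  H_0: rank C_0 − rank ∂_1 = 9 − 7 = 2, and the invariant factors of ∂_1 are all 1, so H_0 = Z^2.
  H_1: rank ker ∂_1 − rank ∂_2 = (16 − 7) − 8 = 1, and the invariant factors of ∂_2 are all 1, so H_1 = Z.
  H_2: rank ker ∂_2 − rank ∂_3 = (9 − 8) − 1 = 0, and the invariant factors of ∂_3 are all 1, so H_2 = 0.
  H_3: rank ker ∂_3 − rank ∂_4 = (1 − 1) − 0 = 0, and there is no ∂_4, so H_3 = 0.

As a check, the Euler characteristic is 9 − 16 + 9 − 1 = 1, which agrees with 2 − 1 + 0 − 0 = 1.
(K is a triangulation of the disjoint union of the 3-simplex and the Möbius band.)

H_0 ≅ Z^2,  H_1 ≅ Z,  H_2 = 0,  H_3 = 0.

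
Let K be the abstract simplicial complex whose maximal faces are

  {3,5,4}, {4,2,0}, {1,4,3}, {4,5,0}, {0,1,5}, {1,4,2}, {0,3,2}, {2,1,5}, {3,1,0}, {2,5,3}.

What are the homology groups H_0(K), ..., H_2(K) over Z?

We work with the vertex ordering 0 < 1 < 2 < 3 < 4 < 5. The simplices of K, each written with vertices in increasing order, are:

  0-simplices (6): [0], [1], [2], [3], [4], [5]
  1-simplices (15): [0,1], [0,2], [0,3], [0,4], [0,5], [1,2], [1,3], [1,4], [1,5], [2,3], [2,4], [2,5], [3,4], [3,5], [4,5]
  2-simplices (10): [0,1,3], [0,1,5], [0,2,3], [0,2,4], [0,4,5], [1,2,4], [1,2,5], [1,3,4], [2,3,5], [3,4,5]

Hence C_0 ≅ Z^6, C_1 ≅ Z^15, C_2 ≅ Z^10.

∂_1: C_1 → C_0 sends each edge [p,q] (with p < q) to q − p. For instance
  ∂[2,5] = [5] − [2].
This gives a 6×15 integer matrix of rank 5; reducing to Smith normal form yields diagonal entries (1,1,1,1,1).

∂_2: C_2 → C_1 maps a triangle to the signed sum of its edges. For instance
  ∂[0,4,5] = [4,5] − [0,5] + [0,4],
  ∂[1,3,4] = [3,4] − [1,4] + [1,3].
The resulting 15×10 matrix has rank 10, and its Smith normal form has invariant factors (1,1,1,1,1,1,1,1,1,2).

From H_k ≅ ker(∂_k) / im(∂_{k+1}) we obtain:

  H_0: rank C_0 − rank ∂_1 = 6 − 5 = 1, and the invariant factors of ∂_1 are all 1, so H_0 ≅ Z.
  H_1: rank ker ∂_1 − rank ∂_2 = (15 − 5) − 10 = 0, and ∂_2 has invariant factor 2 > 1, so H_1 ≅ Z_2.
  H_2: rank ker ∂_2 − rank ∂_3 = (10 − 10) − 0 = 0, and there is no ∂_3, so H_2 ≅ 0.

(K is a triangulation of the real projective plane RP^2.)

H_0 ≅ Z,  H_1 ≅ Z_2,  H_2 = 0.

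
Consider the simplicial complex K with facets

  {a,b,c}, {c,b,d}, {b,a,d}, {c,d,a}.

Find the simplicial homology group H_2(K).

H_2 = Z.

Order the vertices as a < b < c < d. Listing each simplex with vertices in this order, K has dimension 2 with simplices:

  0-simplices (4): a, b, c, d
  1-simplices (6): ab, ac, ad, bc, bd, cd
  2-simplices (4): abc, abd, acd, bcd

Hence C_0 ≅ Z^4, C_1 ≅ Z^6, C_2 ≅ Z^4.

The boundary map ∂_1: C_1 → C_0 sends each edge [p,q] (with p < q) to q − p.
This gives a 4×6 integer matrix of rank 3; reducing to Smith normal form yields diagonal entries (1,1,1).

The boundary map ∂_2: C_2 → C_1 sends each 2-simplex [p,q,r] to [q,r] − [p,r] + [p,q]. For instance
  ∂bcd = cd − bd + bc,
  ∂acd = cd − ad + ac.
This gives a 6×4 integer matrix of rank 3; reducing to Smith normal form yields diagonal entries (1,1,1).

From H_k ≅ ker(∂_k) / im(∂_{k+1}) we obtain:

  H_2: rank ker ∂_2 − rank ∂_3 = (4 − 3) − 0 = 1, and there is no ∂_3, so H_2 = Z.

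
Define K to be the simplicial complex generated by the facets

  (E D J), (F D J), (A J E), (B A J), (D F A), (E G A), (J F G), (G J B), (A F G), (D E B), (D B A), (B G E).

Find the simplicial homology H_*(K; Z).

H_0 = Z,  H_1 = Z/2Z,  H_2 = 0.

Fix the vertex order A < B < D < E < F < G < J and write every simplex with vertices in increasing order. Then dim K = 2 and the simplices of K are:

  0-simplices (7): A, B, D, E, F, G, J
  1-simplices (18): AB, AD, AE, AF, AG, AJ, BD, BE, BG, BJ, DE, DF, DJ, EG, EJ, FG, FJ, GJ
  2-simplices (12): ABD, ABJ, ADF, AEG, AEJ, AFG, BDE, BEG, BGJ, DEJ, DFJ, FGJ

giving chain groups C_0 ≅ Z^7, C_1 ≅ Z^18, C_2 ≅ Z^12.

∂_1: C_1 → C_0 is given by ∂[p,q] = [q] − [p]. For instance
  ∂BE = E − B.
This gives a 7×18 integer matrix of rank 6; reducing to Smith normal form yields diagonal entries (1,1,1,1,1,1).

Boundary ∂_2: C_2 → C_1 maps a triangle to the signed sum of its edges. For instance
  ∂DFJ = FJ − DJ + DF,
  ∂BEG = EG − BG + BE.
The 18×12 boundary matrix has rank 12 and Smith normal form diag(1,1,1,1,1,1,1,1,1,1,1,2).

Computing H_k = (kernel of ∂_k) / (image of ∂_{k+1}):

  H_0: rank C_0 − rank ∂_1 = 7 − 6 = 1, and the invariant factors of ∂_1 are all 1, so H_0 ≅ Z.
  H_1: rank ker ∂_1 − rank ∂_2 = (18 − 6) − 12 = 0, and ∂_2 has invariant factor 2 > 1, so H_1 ≅ Z/2Z.
  H_2: rank ker ∂_2 − rank ∂_3 = (12 − 12) − 0 = 0, and there is no ∂_3, so H_2 ≅ 0.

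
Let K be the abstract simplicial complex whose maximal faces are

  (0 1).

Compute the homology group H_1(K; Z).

H_1 = 0.

K has 2 vertices, 1 edge.
rank ∂_1 = 1, rank ∂_2 = 0 ⇒ b_1 = 1 − 1 − 0 = 0. So H_1 = 0.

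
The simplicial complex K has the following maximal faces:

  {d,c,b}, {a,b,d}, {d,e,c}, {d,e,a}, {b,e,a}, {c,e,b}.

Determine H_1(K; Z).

Take the total order a < b < c < d < e on the vertex set. Then K (dimension 2) consists of the simplices:

  0-simplices (5): a, b, c, d, e
  1-simplices (9): ab, ad, ae, bc, bd, be, cd, ce, de
  2-simplices (6): abd, abe, ade, bcd, bce, cde

so the chain groups are C_0 ≅ Z^5, C_1 ≅ Z^9, C_2 ≅ Z^6.

The boundary map ∂_1: C_1 → C_0 sends each edge [p,q] (with p < q) to q − p.
The resulting 5×9 matrix has rank 4, and its Smith normal form has invariant factors (1,1,1,1).

The boundary map ∂_2: C_2 → C_1 maps a triangle to the signed sum of its edges. For instance
  ∂bcd = cd − bd + bc,
  ∂abd = bd − ad + ab.
The 9×6 boundary matrix has rank 5 and Smith normal form diag(1,1,1,1,1).

Computing H_k = (kernel of ∂_k) / (image of ∂_{k+1}):

  H_1: rank ker ∂_1 − rank ∂_2 = (9 − 4) − 5 = 0, and the invariant factors of ∂_2 are all 1, so H_1 = 0.

H_1 = 0.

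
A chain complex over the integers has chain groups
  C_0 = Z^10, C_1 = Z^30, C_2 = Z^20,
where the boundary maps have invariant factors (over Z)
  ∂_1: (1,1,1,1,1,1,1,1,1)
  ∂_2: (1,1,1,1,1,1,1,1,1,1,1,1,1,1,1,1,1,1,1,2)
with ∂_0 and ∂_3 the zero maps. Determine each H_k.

H_0 ≅ Z,  H_1 ≅ Z ⊕ Z/2,  H_2 = 0.

H_0: b_0 = 10 − 0 − 9 = 1; torsion from ∂_1 factors > 1: none. So H_0 ≅ Z.
H_1: b_1 = 30 − 9 − 20 = 1; torsion from ∂_2 factors > 1: [2]. So H_1 ≅ Z ⊕ Z/2.
H_2: b_2 = 20 − 20 − 0 = 0; torsion from ∂_3 factors > 1: none. So H_2 ≅ 0.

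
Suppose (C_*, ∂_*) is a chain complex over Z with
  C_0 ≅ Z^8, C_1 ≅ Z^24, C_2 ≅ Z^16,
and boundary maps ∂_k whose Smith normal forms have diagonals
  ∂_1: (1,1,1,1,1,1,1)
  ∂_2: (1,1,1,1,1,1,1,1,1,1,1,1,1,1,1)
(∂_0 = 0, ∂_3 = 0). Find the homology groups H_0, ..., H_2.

H_0 ≅ Z,  H_1 ≅ Z^2,  H_2 ≅ Z.

H_0: b_0 = 8 − 0 − 7 = 1; torsion from ∂_1 factors > 1: none. So H_0 ≅ Z.
H_1: b_1 = 24 − 7 − 15 = 2; torsion from ∂_2 factors > 1: none. So H_1 ≅ Z^2.
H_2: b_2 = 16 − 15 − 0 = 1; torsion from ∂_3 factors > 1: none. So H_2 ≅ Z.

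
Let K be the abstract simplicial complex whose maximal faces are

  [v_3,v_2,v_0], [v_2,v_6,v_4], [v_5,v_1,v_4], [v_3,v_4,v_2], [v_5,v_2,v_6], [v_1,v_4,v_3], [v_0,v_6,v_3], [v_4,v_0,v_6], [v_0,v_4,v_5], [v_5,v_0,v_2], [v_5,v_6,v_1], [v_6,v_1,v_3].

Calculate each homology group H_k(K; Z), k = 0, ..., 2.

H_0 ≅ Z,  H_1 ≅ Z/2,  H_2 = 0.

Fix the vertex order v_0 < v_1 < v_2 < v_3 < v_4 < v_5 < v_6 and write every simplex with vertices in increasing order. Then dim K = 2 and the simplices of K are:

  0-simplices (7): [v_0], [v_1], [v_2], [v_3], [v_4], [v_5], [v_6]
  1-simplices (18): (18 of them)
  2-simplices (12): (12 of them)

Hence C_0 ≅ Z^7, C_1 ≅ Z^18, C_2 ≅ Z^12.

The boundary map ∂_1: C_1 → C_0 is given by ∂[p,q] = [q] − [p]. For instance
  ∂[v_0,v_5] = [v_5] − [v_0].
As a 7×18 matrix over Z this has rank 6, with invariant factors (1,1,1,1,1,1).

The boundary map ∂_2: C_2 → C_1 sends each 2-simplex [p,q,r] to [q,r] − [p,r] + [p,q]. For instance
  ∂[v_0,v_3,v_6] = [v_3,v_6] − [v_0,v_6] + [v_0,v_3],
  ∂[v_0,v_4,v_6] = [v_4,v_6] − [v_0,v_6] + [v_0,v_4].
This gives a 18×12 integer matrix of rank 12; reducing to Smith normal form yields diagonal entries (1,1,1,1,1,1,1,1,1,1,1,2).

Now H_k = ker ∂_k / im ∂_{k+1}, so:

  H_0: rank C_0 − rank ∂_1 = 7 − 6 = 1, and the invariant factors of ∂_1 are all 1, so H_0 ≅ Z.
  H_1: rank ker ∂_1 − rank ∂_2 = (18 − 6) − 12 = 0, and ∂_2 has invariant factor 2 > 1, so H_1 ≅ Z/2.
  H_2: rank ker ∂_2 − rank ∂_3 = (12 − 12) − 0 = 0, and there is no ∂_3, so H_2 ≅ 0.

(K is a triangulation of the real projective plane RP^2.)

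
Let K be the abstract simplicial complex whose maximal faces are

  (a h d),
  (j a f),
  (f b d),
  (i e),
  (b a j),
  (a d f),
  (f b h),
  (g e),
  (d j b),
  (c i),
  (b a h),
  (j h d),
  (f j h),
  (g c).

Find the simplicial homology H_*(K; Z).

We work with the vertex ordering a < b < c < d < e < f < g < h < i < j. The simplices of K, each written with vertices in increasing order, are:

  0-simplices (10): a, b, c, d, e, f, g, h, i, j
  1-simplices (19): ab, ad, af, ah, aj, bd, bf, bh, bj, cg, ci, df, dh, dj, eg, ei, fh, fj, hj
  2-simplices (10): abh, abj, adf, adh, afj, bdf, bdj, bfh, dhj, fhj

Hence C_0 ≅ Z^10, C_1 ≅ Z^19, C_2 ≅ Z^10.

∂_1: C_1 → C_0 sends each edge [p,q] (with p < q) to q − p.
This gives a 10×19 integer matrix of rank 8; reducing to Smith normal form yields diagonal entries (1,1,1,1,1,1,1,1).

Boundary ∂_2: C_2 → C_1 acts by ∂[p,q,r] = [q,r] − [p,r] + [p,q]. For instance
  ∂adf = df − af + ad,
  ∂bfh = fh − bh + bf.
The 19×10 boundary matrix has rank 10 and Smith normal form diag(1,1,1,1,1,1,1,1,1,2).

Reading off H_k = ker ∂_k / im ∂_{k+1}:

  H_0: rank C_0 − rank ∂_1 = 10 − 8 = 2, and the invariant factors of ∂_1 are all 1, so H_0 ≅ Z^2.
  H_1: rank ker ∂_1 − rank ∂_2 = (19 − 8) − 10 = 1, and ∂_2 has invariant factor 2 > 1, so H_1 ≅ Z ⊕ Z/2.
  H_2: rank ker ∂_2 − rank ∂_3 = (10 − 10) − 0 = 0, and there is no ∂_3, so H_2 ≅ 0.

H_0 = Z^2,  H_1 = Z ⊕ Z/2,  H_2 = 0.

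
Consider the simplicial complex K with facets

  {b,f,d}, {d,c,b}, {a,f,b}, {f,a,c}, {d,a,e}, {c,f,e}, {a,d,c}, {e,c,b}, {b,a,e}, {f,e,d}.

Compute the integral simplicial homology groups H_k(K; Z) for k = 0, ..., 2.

H_0 ≅ Z,  H_1 ≅ Z/2,  H_2 = 0.

We work with the vertex ordering a < b < c < d < e < f. The simplices of K, each written with vertices in increasing order, are:

  0-simplices (6): a, b, c, d, e, f
  1-simplices (15): ab, ac, ad, ae, af, bc, bd, be, bf, cd, ce, cf, de, df, ef
  2-simplices (10): abe, abf, acd, acf, ade, bcd, bce, bdf, cef, def

Hence C_0 ≅ Z^6, C_1 ≅ Z^15, C_2 ≅ Z^10.

∂_1: C_1 → C_0 sends each edge [p,q] (with p < q) to q − p.
The resulting 6×15 matrix has rank 5, and its Smith normal form has invariant factors (1,1,1,1,1).

∂_2: C_2 → C_1 acts by ∂[p,q,r] = [q,r] − [p,r] + [p,q]. For instance
  ∂abe = be − ae + ab,
  ∂bdf = df − bf + bd.
As a 15×10 matrix over Z this has rank 10, with invariant factors (1,1,1,1,1,1,1,1,1,2).

Computing H_k = (kernel of ∂_k) / (image of ∂_{k+1}):

  H_0: rank C_0 − rank ∂_1 = 6 − 5 = 1, and the invariant factors of ∂_1 are all 1, so H_0 = Z.
  H_1: rank ker ∂_1 − rank ∂_2 = (15 − 5) − 10 = 0, and ∂_2 has invariant factor 2 > 1, so H_1 = Z/2.
  H_2: rank ker ∂_2 − rank ∂_3 = (10 − 10) − 0 = 0, and there is no ∂_3, so H_2 = 0.

As a check, the Euler characteristic is 6 − 15 + 10 = 1, which agrees with 1 − 0 + 0 = 1.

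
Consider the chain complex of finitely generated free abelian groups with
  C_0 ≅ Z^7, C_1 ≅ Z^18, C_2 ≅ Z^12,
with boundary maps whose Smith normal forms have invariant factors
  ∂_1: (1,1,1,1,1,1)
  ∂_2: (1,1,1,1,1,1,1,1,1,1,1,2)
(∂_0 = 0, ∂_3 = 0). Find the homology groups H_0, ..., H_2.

H_0 ≅ Z,  H_1 ≅ Z/2,  H_2 = 0.

H_0: b_0 = 7 − 0 − 6 = 1; torsion from ∂_1 factors > 1: none. So H_0 ≅ Z.
H_1: b_1 = 18 − 6 − 12 = 0; torsion from ∂_2 factors > 1: [2]. So H_1 ≅ Z/2.
H_2: b_2 = 12 − 12 − 0 = 0; torsion from ∂_3 factors > 1: none. So H_2 ≅ 0.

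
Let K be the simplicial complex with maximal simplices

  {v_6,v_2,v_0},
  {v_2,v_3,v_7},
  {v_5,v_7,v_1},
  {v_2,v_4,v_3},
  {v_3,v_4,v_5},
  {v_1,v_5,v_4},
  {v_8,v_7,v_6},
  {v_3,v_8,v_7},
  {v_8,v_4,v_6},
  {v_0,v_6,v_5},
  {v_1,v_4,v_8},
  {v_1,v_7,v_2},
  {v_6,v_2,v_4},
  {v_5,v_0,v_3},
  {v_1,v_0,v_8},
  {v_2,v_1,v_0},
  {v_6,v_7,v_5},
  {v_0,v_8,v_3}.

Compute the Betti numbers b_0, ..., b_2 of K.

b_0 = 1, b_1 = 2, b_2 = 1.

We work with the vertex ordering v_0 < v_1 < v_2 < v_3 < v_4 < v_5 < v_6 < v_7 < v_8. The simplices of K, each written with vertices in increasing order, are:

  0-simplices (9): [v_0], [v_1], [v_2], [v_3], [v_4], [v_5], [v_6], [v_7], [v_8]
  1-simplices (27): (27 of them)
  2-simplices (18): (18 of them)

giving chain groups C_0 ≅ Z^9, C_1 ≅ Z^27, C_2 ≅ Z^18.

Boundary ∂_1: C_1 → C_0 is given by ∂[p,q] = [q] − [p]. For instance
  ∂[v_2,v_3] = [v_3] − [v_2].
As a 9×27 matrix over Z this has rank 8, with invariant factors (1,1,1,1,1,1,1,1).

Boundary ∂_2: C_2 → C_1 acts by ∂[p,q,r] = [q,r] − [p,r] + [p,q]. For instance
  ∂[v_1,v_5,v_7] = [v_5,v_7] − [v_1,v_7] + [v_1,v_5],
  ∂[v_1,v_4,v_8] = [v_4,v_8] − [v_1,v_8] + [v_1,v_4].
As a 27×18 matrix over Z this has rank 17, with invariant factors (1,1,1,1,1,1,1,1,1,1,1,1,1,1,1,1,1).

Reading off H_k = ker ∂_k / im ∂_{k+1}:

  H_0: rank C_0 − rank ∂_1 = 9 − 8 = 1, and the invariant factors of ∂_1 are all 1, so H_0 = Z.
  H_1: rank ker ∂_1 − rank ∂_2 = (27 − 8) − 17 = 2, and the invariant factors of ∂_2 are all 1, so H_1 = Z^2.
  H_2: rank ker ∂_2 − rank ∂_3 = (18 − 17) − 0 = 1, and there is no ∂_3, so H_2 = Z.

(K is a triangulation of the torus T^2.)

Hence the Betti numbers are b_0 = 1, b_1 = 2, b_2 = 1.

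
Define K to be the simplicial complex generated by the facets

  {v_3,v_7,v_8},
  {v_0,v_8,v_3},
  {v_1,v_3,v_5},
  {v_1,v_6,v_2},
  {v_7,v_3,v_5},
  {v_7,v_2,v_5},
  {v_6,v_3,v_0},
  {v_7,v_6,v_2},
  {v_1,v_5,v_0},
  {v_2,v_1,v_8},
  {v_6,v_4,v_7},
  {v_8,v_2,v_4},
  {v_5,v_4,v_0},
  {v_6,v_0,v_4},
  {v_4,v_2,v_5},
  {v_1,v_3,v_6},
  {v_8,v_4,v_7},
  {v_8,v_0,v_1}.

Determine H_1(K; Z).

K has 9 vertices, 27 edges, 18 triangles.
rank ∂_1 = 8, rank ∂_2 = 18 ⇒ b_1 = 27 − 8 − 18 = 1; ∂_2 has invariant factor(s) [2] giving torsion. So H_1 = Z ⊕ Z_2.

H_1 ≅ Z ⊕ Z_2.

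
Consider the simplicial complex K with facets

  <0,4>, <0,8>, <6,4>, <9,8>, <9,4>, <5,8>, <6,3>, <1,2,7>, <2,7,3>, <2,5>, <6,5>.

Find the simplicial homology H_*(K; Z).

Fix the vertex order 0 < 1 < 2 < 3 < 4 < 5 < 6 < 7 < 8 < 9 and write every simplex with vertices in increasing order. Then dim K = 2 and the simplices of K are:

  0-simplices (10): [0], [1], [2], [3], [4], [5], [6], [7], [8], [9]
  1-simplices (14): [0,4], [0,8], [1,2], [1,7], [2,3], [2,5], [2,7], [3,6], [3,7], [4,6], [4,9], [5,6], [5,8], [8,9]
  2-simplices (2): [1,2,7], [2,3,7]

so the chain groups are C_0 ≅ Z^10, C_1 ≅ Z^14, C_2 ≅ Z^2.

∂_1: C_1 → C_0 is given by ∂[p,q] = [q] − [p].
This gives a 10×14 integer matrix of rank 9; reducing to Smith normal form yields diagonal entries (1,1,1,1,1,1,1,1,1).

Boundary ∂_2: C_2 → C_1 acts by ∂[p,q,r] = [q,r] − [p,r] + [p,q]. For instance
  ∂[1,2,7] = [2,7] − [1,7] + [1,2],
  ∂[2,3,7] = [3,7] − [2,7] + [2,3].
The 14×2 boundary matrix has rank 2 and Smith normal form diag(1,1).

Computing H_k = (kernel of ∂_k) / (image of ∂_{k+1}):

  H_0: rank C_0 − rank ∂_1 = 10 − 9 = 1, and the invariant factors of ∂_1 are all 1, so H_0 ≅ Z.
  H_1: rank ker ∂_1 − rank ∂_2 = (14 − 9) − 2 = 3, and the invariant factors of ∂_2 are all 1, so H_1 ≅ Z^3.
  H_2: rank ker ∂_2 − rank ∂_3 = (2 − 2) − 0 = 0, and there is no ∂_3, so H_2 ≅ 0.

H_0 ≅ Z,  H_1 ≅ Z^3,  H_2 = 0.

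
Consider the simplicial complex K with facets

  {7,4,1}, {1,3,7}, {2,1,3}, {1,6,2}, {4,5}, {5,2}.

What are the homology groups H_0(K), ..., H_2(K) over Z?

H_0 ≅ Z,  H_1 ≅ Z,  H_2 = 0.

Fix the vertex order 1 < 2 < 3 < 4 < 5 < 6 < 7 and write every simplex with vertices in increasing order. Then dim K = 2 and the simplices of K are:

  0-simplices (7): [1], [2], [3], [4], [5], [6], [7]
  1-simplices (11): [1,2], [1,3], [1,4], [1,6], [1,7], [2,3], [2,5], [2,6], [3,7], [4,5], [4,7]
  2-simplices (4): [1,2,3], [1,2,6], [1,3,7], [1,4,7]

Hence C_0 ≅ Z^7, C_1 ≅ Z^11, C_2 ≅ Z^4.

∂_1: C_1 → C_0 maps an edge to its endpoints' difference, ∂[p,q] = q − p. For instance
  ∂[1,3] = [3] − [1].
As a 7×11 matrix over Z this has rank 6, with invariant factors (1,1,1,1,1,1).

∂_2: C_2 → C_1 acts by ∂[p,q,r] = [q,r] − [p,r] + [p,q]. For instance
  ∂[1,2,6] = [2,6] − [1,6] + [1,2],
  ∂[1,2,3] = [2,3] − [1,3] + [1,2].
The resulting 11×4 matrix has rank 4, and its Smith normal form has invariant factors (1,1,1,1).

Computing H_k = (kernel of ∂_k) / (image of ∂_{k+1}):

  H_0: rank C_0 − rank ∂_1 = 7 − 6 = 1, and the invariant factors of ∂_1 are all 1, so H_0 = Z.
  H_1: rank ker ∂_1 − rank ∂_2 = (11 − 6) − 4 = 1, and the invariant factors of ∂_2 are all 1, so H_1 = Z.
  H_2: rank ker ∂_2 − rank ∂_3 = (4 − 4) − 0 = 0, and there is no ∂_3, so H_2 = 0.

As a check, the Euler characteristic is 7 − 11 + 4 = 0, which agrees with 1 − 1 + 0 = 0.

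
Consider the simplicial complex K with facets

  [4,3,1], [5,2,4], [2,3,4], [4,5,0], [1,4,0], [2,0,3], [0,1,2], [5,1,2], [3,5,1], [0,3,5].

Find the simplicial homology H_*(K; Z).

Take the total order 0 < 1 < 2 < 3 < 4 < 5 on the vertex set. Then K (dimension 2) consists of the simplices:

  0-simplices (6): [0], [1], [2], [3], [4], [5]
  1-simplices (15): [0,1], [0,2], [0,3], [0,4], [0,5], [1,2], [1,3], [1,4], [1,5], [2,3], [2,4], [2,5], [3,4], [3,5], [4,5]
  2-simplices (10): [0,1,2], [0,1,4], [0,2,3], [0,3,5], [0,4,5], [1,2,5], [1,3,4], [1,3,5], [2,3,4], [2,4,5]

Hence C_0 ≅ Z^6, C_1 ≅ Z^15, C_2 ≅ Z^10.

The boundary map ∂_1: C_1 → C_0 is given by ∂[p,q] = [q] − [p].
The resulting 6×15 matrix has rank 5, and its Smith normal form has invariant factors (1,1,1,1,1).

∂_2: C_2 → C_1 maps a triangle to the signed sum of its edges. For instance
  ∂[0,2,3] = [2,3] − [0,3] + [0,2],
  ∂[0,4,5] = [4,5] − [0,5] + [0,4].
As a 15×10 matrix over Z this has rank 10, with invariant factors (1,1,1,1,1,1,1,1,1,2).

Computing H_k = (kernel of ∂_k) / (image of ∂_{k+1}):

  H_0: rank C_0 − rank ∂_1 = 6 − 5 = 1, and the invariant factors of ∂_1 are all 1, so H_0 ≅ Z.
  H_1: rank ker ∂_1 − rank ∂_2 = (15 − 5) − 10 = 0, and ∂_2 has invariant factor 2 > 1, so H_1 ≅ Z_2.
  H_2: rank ker ∂_2 − rank ∂_3 = (10 − 10) − 0 = 0, and there is no ∂_3, so H_2 ≅ 0.

As a check, the Euler characteristic is 6 − 15 + 10 = 1, which agrees with 1 − 0 + 0 = 1.
(K is a triangulation of the real projective plane RP^2.)

H_0 = Z,  H_1 = Z_2,  H_2 = 0.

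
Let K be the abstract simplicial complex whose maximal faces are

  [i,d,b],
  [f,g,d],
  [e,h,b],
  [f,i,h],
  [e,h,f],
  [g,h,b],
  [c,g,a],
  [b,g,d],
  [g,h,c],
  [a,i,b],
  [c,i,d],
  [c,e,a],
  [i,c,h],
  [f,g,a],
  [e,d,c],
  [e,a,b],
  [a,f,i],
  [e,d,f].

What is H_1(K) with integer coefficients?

H_1 = Z^2.

We work with the vertex ordering a < b < c < d < e < f < g < h < i. The simplices of K, each written with vertices in increasing order, are:

  0-simplices (9): a, b, c, d, e, f, g, h, i
  1-simplices (27): ab, ac, ae, af, ag, ai, bd, be, bg, bh, bi, cd, ce, cg, ch, ci, de, df, dg, di, ef, eh, fg, fh, fi, gh, hi
  2-simplices (18): abe, abi, ace, acg, afg, afi, bdg, bdi, beh, bgh, cde, cdi, cgh, chi, def, dfg, efh, fhi

Hence C_0 ≅ Z^9, C_1 ≅ Z^27, C_2 ≅ Z^18.

Boundary ∂_1: C_1 → C_0 is given by ∂[p,q] = [q] − [p].
The resulting 9×27 matrix has rank 8, and its Smith normal form has invariant factors (1,1,1,1,1,1,1,1).

∂_2: C_2 → C_1 sends each 2-simplex [p,q,r] to [q,r] − [p,r] + [p,q]. For instance
  ∂bdi = di − bi + bd,
  ∂chi = hi − ci + ch.
This gives a 27×18 integer matrix of rank 17; reducing to Smith normal form yields diagonal entries (1,1,1,1,1,1,1,1,1,1,1,1,1,1,1,1,1).

From H_k ≅ ker(∂_k) / im(∂_{k+1}) we obtain:

  H_1: rank ker ∂_1 − rank ∂_2 = (27 − 8) − 17 = 2, and the invariant factors of ∂_2 are all 1, so H_1 = Z^2.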